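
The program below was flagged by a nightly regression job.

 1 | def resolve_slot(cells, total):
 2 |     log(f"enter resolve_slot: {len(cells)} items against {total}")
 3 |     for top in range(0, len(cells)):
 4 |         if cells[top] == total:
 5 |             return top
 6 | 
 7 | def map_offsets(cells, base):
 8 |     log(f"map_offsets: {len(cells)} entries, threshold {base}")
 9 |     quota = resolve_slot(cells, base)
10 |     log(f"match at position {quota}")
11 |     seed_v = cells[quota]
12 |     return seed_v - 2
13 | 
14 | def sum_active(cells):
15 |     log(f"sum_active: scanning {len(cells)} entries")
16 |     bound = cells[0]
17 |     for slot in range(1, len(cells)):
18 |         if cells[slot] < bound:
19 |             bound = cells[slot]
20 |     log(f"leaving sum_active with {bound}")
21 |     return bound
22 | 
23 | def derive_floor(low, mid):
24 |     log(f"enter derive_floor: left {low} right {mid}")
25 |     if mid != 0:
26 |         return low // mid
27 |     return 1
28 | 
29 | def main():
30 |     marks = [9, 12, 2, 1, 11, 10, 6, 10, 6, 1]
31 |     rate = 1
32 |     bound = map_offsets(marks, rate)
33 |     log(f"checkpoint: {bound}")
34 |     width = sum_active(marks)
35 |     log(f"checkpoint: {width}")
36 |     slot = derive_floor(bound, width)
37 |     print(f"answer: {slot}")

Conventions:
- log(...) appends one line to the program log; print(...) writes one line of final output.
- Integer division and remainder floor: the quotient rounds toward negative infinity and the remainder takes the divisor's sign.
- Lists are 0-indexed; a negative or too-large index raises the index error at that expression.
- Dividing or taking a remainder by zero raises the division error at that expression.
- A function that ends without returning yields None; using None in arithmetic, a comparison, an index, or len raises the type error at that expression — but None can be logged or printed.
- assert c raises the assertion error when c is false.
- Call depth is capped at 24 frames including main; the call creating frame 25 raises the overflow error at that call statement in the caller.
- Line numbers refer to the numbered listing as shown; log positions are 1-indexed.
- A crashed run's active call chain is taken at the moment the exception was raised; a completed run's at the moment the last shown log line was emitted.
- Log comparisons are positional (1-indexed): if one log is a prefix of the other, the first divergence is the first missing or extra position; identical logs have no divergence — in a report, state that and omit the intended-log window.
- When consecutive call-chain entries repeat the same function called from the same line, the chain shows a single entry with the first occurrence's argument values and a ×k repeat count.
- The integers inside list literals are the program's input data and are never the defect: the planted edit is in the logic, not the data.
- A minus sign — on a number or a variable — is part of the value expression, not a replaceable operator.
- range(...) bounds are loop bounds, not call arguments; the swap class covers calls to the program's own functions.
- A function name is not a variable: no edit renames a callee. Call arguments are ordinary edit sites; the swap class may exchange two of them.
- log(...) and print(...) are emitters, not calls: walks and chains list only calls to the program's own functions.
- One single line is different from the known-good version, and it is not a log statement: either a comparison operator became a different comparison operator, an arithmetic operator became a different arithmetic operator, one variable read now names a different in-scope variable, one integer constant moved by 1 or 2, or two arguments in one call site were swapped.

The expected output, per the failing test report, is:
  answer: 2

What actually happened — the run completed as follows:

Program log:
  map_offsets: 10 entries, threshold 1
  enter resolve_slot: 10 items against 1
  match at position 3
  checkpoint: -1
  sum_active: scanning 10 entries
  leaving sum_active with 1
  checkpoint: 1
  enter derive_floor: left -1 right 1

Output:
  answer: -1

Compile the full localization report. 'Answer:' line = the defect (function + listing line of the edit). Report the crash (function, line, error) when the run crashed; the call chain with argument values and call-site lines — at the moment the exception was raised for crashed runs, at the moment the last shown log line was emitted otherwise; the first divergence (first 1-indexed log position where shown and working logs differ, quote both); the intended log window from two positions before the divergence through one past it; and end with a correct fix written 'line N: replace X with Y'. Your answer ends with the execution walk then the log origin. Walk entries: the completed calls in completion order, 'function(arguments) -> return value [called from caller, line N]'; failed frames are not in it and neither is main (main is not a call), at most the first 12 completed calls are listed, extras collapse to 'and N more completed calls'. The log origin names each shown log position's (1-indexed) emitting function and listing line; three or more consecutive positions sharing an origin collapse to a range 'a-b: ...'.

Answer: the defect is in map_offsets at line 12.
Key fact: The log first diverges at position 4: the faulty run prints 'checkpoint: -1' where the working version prints 'checkpoint: 2'.
Call chain: main -> derive_floor(-1, 1) (called at line 36).
First divergence: position 4; shown 'checkpoint: -1' vs intended 'checkpoint: 2'.
Intended log window:
  2: enter resolve_slot: 10 items against 1
  3: match at position 3
  4: checkpoint: 2
  5: sum_active: scanning 10 entries
Execution walk:
  resolve_slot([9, 12, 2, 1, 11, 10, 6, 10, 6, 1], 1) -> 3  [called from map_offsets, line 9]
  map_offsets([9, 12, 2, 1, 11, 10, 6, 10, 6, 1], 1) -> -1  [called from main, line 32]
  sum_active([9, 12, 2, 1, 11, 10, 6, 10, 6, 1]) -> 1  [called from main, line 34]
  derive_floor(-1, 1) -> -1  [called from main, line 36]
Origin of each log line:
  1 — map_offsets, line 8
  2 — resolve_slot, line 2
  3 — map_offsets, line 10
  4 — main, line 33
  5 — sum_active, line 15
  6 — sum_active, line 20
  7 — main, line 35
  8 — derive_floor, line 24
A correct fix: line 12: replace `-` with `*`.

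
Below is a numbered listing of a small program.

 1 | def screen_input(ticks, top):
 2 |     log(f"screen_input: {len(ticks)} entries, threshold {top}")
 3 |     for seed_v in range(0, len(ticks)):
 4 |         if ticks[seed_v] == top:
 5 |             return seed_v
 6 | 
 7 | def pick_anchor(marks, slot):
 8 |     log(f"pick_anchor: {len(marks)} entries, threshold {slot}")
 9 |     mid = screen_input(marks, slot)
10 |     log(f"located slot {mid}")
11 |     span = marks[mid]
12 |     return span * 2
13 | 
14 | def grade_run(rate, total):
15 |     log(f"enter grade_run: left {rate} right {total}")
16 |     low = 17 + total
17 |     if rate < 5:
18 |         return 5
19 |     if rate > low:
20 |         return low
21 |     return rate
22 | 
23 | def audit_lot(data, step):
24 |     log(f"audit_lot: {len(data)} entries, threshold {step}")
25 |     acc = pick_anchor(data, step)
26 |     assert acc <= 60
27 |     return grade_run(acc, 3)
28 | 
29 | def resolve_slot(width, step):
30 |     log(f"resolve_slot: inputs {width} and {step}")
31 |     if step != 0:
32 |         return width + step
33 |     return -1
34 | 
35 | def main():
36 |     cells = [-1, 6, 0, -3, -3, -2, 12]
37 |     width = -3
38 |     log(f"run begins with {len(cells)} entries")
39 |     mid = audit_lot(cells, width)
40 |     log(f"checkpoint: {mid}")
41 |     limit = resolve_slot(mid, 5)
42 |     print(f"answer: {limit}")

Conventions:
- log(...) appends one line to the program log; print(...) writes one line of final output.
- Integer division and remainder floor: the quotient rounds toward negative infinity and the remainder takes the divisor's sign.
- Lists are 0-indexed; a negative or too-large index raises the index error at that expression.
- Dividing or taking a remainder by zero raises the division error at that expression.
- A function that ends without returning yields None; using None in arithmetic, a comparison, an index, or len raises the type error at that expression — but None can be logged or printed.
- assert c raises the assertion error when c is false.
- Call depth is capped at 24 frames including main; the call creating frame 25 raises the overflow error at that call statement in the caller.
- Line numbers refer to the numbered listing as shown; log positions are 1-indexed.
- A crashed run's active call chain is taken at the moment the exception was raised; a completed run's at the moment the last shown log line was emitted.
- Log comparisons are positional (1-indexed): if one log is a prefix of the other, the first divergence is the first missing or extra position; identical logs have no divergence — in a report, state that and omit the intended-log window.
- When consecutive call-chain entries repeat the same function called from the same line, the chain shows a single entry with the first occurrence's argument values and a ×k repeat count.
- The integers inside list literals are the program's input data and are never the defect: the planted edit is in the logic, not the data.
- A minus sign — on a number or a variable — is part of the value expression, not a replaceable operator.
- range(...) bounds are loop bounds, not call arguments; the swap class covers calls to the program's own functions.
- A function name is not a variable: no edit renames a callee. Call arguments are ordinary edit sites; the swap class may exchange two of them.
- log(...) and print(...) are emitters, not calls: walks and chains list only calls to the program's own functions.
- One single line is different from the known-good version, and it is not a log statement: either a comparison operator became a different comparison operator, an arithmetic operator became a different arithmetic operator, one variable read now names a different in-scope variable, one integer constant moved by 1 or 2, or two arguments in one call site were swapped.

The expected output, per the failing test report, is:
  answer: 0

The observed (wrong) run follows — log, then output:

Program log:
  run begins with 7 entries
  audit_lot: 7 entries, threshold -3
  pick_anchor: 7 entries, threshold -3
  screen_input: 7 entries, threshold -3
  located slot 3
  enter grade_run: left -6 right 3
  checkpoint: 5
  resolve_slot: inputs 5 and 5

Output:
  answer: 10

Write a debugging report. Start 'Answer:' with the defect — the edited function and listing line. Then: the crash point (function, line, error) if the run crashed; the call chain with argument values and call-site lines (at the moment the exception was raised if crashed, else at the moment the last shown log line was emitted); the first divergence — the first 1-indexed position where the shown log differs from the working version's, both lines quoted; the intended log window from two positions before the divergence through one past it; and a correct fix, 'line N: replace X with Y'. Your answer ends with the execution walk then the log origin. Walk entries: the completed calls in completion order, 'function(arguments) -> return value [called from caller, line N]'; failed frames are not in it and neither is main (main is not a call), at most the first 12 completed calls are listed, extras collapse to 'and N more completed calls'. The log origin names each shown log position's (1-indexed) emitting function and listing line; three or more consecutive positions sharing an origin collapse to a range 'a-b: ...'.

Answer: the defect is in resolve_slot at line 32.
The tell: The two runs log identically and part ways only at the printed values.
Call chain: main -> resolve_slot(5, 5) (called at line 41).
First divergence: none (the log streams are identical).
Execution walk:
  screen_input([-1, 6, 0, -3, -3, -2, 12], -3) -> 3  [called from pick_anchor, line 9]
  pick_anchor([-1, 6, 0, -3, -3, -2, 12], -3) -> -6  [called from audit_lot, line 25]
  grade_run(-6, 3) -> 5  [called from audit_lot, line 27]
  audit_lot([-1, 6, 0, -3, -3, -2, 12], -3) -> 5  [called from main, line 39]
  resolve_slot(5, 5) -> 10  [called from main, line 41]
Log line origins:
  1 — main, line 38
  2 — audit_lot, line 24
  3 — pick_anchor, line 8
  4 — screen_input, line 2
  5 — pick_anchor, line 10
  6 — grade_run, line 15
  7 — main, line 40
  8 — resolve_slot, line 30
A correct fix: line 32: replace `+` with `%`.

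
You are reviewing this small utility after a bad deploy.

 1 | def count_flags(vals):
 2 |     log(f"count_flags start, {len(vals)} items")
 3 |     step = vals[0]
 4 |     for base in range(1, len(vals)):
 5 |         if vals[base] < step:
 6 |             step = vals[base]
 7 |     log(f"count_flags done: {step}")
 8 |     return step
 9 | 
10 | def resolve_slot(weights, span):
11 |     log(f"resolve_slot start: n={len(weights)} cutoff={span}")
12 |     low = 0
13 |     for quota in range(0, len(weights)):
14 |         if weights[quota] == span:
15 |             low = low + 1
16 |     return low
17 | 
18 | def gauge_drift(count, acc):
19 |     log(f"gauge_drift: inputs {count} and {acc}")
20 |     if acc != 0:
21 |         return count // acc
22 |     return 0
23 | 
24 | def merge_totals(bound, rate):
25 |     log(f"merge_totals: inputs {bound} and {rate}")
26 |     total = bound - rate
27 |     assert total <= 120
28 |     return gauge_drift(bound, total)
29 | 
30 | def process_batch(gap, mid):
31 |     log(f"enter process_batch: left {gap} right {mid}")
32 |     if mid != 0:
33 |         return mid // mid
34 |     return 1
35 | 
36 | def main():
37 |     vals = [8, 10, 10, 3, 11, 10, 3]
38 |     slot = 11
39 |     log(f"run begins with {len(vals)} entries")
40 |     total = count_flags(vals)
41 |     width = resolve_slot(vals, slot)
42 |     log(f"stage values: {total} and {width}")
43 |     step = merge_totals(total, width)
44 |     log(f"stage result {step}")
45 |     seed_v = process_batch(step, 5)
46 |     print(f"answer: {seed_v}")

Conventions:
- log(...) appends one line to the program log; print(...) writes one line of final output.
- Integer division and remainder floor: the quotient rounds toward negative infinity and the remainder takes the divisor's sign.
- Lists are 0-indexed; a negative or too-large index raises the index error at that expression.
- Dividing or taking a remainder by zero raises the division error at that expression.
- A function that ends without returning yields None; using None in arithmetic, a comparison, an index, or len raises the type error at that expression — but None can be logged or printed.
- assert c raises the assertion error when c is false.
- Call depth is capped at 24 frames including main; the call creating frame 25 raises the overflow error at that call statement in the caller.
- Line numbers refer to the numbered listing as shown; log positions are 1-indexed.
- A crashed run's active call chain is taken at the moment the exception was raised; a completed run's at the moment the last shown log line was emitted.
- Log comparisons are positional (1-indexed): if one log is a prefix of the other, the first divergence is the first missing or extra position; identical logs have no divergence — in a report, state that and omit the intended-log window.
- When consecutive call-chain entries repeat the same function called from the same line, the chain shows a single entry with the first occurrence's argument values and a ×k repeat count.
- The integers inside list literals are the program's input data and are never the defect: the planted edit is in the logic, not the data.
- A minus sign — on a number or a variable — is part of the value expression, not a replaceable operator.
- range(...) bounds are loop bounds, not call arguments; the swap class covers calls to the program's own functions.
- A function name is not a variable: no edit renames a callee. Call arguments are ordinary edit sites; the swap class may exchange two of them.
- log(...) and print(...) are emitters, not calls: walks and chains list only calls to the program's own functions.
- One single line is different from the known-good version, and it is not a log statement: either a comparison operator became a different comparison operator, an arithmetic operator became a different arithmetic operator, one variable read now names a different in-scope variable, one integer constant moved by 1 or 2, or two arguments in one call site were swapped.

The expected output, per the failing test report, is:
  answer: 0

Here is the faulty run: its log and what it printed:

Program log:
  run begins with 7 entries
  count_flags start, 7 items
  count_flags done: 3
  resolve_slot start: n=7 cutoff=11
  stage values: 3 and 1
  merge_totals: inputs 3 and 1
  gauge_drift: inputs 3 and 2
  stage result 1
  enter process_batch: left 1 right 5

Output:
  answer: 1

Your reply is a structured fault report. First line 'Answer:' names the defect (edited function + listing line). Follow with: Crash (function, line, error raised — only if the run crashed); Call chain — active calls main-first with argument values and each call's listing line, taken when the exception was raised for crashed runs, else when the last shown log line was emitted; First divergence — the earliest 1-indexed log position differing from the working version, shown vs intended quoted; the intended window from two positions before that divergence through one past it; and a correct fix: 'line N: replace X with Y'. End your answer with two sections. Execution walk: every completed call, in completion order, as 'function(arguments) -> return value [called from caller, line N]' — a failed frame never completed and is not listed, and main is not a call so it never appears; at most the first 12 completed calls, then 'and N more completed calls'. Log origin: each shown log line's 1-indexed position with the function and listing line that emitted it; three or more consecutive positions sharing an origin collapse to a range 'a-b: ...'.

Answer: the defect is in process_batch at line 33.
The tell: No log line changed; the fault shows up purely in the output.
Call chain: main -> process_batch(1, 5) (called at line 45).
First divergence: none; the two logs match at every position.
Execution walk:
  count_flags([8, 10, 10, 3, 11, 10, 3]) -> 3  [called from main, line 40]
  resolve_slot([8, 10, 10, 3, 11, 10, 3], 11) -> 1  [called from main, line 41]
  gauge_drift(3, 2) -> 1  [called from merge_totals, line 28]
  merge_totals(3, 1) -> 1  [called from main, line 43]
  process_batch(1, 5) -> 1  [called from main, line 45]
Log origins:
  1: emitted by main (line 39)
  2: emitted by count_flags (line 2)
  3: emitted by count_flags (line 7)
  4: emitted by resolve_slot (line 11)
  5: emitted by main (line 42)
  6: emitted by merge_totals (line 25)
  7: emitted by gauge_drift (line 19)
  8: emitted by main (line 44)
  9: emitted by process_batch (line 31)
A correct fix: line 33: replace `mid // mid` with `gap // mid`.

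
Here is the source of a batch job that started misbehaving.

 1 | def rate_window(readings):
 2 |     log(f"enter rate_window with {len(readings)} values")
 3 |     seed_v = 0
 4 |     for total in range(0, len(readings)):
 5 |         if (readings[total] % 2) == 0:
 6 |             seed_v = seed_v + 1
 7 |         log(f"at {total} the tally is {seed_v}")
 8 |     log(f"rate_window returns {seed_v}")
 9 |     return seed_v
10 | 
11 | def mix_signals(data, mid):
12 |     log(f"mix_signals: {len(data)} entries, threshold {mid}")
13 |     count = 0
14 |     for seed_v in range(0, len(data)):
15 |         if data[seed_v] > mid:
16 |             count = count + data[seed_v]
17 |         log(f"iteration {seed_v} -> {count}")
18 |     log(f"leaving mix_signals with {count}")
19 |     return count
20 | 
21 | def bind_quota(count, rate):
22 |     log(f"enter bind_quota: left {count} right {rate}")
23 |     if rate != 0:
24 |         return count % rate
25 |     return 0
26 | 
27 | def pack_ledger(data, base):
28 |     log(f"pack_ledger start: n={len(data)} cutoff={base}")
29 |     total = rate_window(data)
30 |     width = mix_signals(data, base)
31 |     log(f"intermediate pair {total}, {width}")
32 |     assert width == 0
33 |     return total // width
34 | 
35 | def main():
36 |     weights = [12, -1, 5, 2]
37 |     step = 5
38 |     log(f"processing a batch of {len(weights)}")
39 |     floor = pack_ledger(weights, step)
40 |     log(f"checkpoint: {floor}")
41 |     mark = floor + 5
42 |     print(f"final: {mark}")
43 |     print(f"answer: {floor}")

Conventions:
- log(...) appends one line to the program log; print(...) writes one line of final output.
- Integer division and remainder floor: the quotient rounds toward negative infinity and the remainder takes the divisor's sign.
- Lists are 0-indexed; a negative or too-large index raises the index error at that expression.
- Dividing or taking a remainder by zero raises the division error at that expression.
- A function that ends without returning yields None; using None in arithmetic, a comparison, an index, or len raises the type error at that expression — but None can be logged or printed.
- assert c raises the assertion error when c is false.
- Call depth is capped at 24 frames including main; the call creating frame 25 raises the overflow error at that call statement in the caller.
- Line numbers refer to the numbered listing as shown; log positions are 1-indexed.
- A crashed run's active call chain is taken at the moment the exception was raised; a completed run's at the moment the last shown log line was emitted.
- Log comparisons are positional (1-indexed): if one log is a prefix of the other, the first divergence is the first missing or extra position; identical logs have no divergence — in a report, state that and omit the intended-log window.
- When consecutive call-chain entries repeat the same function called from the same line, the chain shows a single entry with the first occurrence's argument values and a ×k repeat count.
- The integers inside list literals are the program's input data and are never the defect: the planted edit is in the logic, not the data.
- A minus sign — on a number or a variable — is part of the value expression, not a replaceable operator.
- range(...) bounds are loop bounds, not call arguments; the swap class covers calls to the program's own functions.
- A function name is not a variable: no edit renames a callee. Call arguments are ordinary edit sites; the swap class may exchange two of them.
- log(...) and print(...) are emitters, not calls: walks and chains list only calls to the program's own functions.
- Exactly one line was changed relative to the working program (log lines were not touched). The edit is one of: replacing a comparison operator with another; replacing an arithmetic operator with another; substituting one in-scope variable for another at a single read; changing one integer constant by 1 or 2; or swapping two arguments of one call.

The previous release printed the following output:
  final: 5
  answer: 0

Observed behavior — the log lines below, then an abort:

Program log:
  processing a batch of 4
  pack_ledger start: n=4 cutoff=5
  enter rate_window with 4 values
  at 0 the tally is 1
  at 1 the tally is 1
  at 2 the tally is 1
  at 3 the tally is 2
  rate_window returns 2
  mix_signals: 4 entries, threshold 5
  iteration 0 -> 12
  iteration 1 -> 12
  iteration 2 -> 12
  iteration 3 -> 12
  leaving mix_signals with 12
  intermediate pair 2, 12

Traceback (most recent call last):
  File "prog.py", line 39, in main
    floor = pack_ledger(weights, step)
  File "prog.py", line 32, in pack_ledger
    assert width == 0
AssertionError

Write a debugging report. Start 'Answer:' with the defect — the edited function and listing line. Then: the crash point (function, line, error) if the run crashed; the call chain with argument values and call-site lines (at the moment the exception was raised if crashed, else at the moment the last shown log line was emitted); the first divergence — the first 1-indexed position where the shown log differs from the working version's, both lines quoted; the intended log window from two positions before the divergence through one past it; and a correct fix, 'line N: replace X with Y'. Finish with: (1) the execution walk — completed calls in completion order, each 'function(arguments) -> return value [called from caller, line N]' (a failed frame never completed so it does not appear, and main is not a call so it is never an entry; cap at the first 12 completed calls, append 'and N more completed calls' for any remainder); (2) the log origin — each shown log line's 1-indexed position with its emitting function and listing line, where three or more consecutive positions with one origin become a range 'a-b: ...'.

Answer: the defect is in pack_ledger at line 32.
Key observation: Only 15 log lines were emitted before the run died; the intended continuation was 'checkpoint: 0'.
Crash: pack_ledger, line 32, AssertionError.
Call chain: main -> pack_ledger([12, -1, 5, 2], 5) (called at line 39).
First divergence: position 16 — the faulty run's log ends after 15 lines; the working version continues with 'checkpoint: 0'.
Intended log window:
  14: leaving mix_signals with 12
  15: intermediate pair 2, 12
  16: checkpoint: 0
Execution walk:
  rate_window([12, -1, 5, 2]) -> 2  [called from pack_ledger, line 29]
  mix_signals([12, -1, 5, 2], 5) -> 12  [called from pack_ledger, line 30]
Log origins:
  1: emitted by main (line 38)
  2: emitted by pack_ledger (line 28)
  3: emitted by rate_window (line 2)
  4-7: emitted by rate_window (line 7)
  8: emitted by rate_window (line 8)
  9: emitted by mix_signals (line 12)
  10-13: emitted by mix_signals (line 17)
  14: emitted by mix_signals (line 18)
  15: emitted by pack_ledger (line 31)
A correct fix: line 32: replace `==` with `>`.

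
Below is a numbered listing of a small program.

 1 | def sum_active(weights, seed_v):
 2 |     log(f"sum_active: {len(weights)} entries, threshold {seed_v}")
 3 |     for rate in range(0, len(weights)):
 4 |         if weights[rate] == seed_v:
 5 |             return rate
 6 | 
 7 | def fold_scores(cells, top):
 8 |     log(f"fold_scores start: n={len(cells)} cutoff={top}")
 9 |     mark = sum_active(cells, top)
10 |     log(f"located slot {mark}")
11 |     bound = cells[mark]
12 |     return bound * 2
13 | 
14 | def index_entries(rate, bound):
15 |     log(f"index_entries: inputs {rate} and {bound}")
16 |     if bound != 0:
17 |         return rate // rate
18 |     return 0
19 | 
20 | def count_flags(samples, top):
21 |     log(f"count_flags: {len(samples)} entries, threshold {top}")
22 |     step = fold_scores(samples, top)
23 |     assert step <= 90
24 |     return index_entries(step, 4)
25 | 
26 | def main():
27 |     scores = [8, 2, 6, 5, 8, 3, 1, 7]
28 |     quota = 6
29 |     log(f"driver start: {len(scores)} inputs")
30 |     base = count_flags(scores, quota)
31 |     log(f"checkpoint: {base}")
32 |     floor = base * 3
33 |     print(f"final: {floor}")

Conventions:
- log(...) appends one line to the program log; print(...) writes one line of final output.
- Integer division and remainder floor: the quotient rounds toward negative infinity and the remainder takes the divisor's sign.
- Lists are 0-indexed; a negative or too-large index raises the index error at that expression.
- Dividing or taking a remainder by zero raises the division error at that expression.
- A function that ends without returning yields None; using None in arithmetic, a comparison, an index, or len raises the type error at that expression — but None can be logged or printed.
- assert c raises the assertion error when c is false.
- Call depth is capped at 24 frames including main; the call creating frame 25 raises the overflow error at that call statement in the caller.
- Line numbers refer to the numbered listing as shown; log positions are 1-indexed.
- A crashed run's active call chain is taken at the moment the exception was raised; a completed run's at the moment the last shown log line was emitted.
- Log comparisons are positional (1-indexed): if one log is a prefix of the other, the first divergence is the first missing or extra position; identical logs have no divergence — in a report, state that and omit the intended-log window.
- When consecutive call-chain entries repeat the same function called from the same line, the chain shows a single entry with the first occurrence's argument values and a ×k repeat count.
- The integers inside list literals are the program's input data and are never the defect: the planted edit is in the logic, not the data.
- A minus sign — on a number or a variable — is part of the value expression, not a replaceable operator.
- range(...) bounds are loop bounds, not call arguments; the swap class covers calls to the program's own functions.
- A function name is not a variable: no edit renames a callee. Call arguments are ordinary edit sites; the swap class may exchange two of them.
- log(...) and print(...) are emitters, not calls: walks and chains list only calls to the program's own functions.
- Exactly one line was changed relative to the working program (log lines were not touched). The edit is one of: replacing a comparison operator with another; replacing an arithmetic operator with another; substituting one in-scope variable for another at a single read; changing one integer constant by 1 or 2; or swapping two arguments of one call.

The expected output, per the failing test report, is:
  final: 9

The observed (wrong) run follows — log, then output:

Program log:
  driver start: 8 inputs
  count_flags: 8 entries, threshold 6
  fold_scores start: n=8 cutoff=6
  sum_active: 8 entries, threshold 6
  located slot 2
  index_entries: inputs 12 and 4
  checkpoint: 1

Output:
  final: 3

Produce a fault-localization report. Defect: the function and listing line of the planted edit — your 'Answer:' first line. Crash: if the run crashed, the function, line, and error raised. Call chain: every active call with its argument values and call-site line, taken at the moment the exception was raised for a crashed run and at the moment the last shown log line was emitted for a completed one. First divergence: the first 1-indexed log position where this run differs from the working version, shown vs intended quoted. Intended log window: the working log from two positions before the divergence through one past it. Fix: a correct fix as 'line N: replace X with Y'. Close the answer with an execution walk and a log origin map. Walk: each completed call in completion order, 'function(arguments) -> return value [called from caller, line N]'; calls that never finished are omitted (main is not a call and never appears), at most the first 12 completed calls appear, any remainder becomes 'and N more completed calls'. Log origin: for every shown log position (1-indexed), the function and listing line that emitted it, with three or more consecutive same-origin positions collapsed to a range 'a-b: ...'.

Answer: the defect is in index_entries at line 17.
The tell: The log first diverges at position 7: the faulty run prints 'checkpoint: 1' where the working version prints 'checkpoint: 3'.
Call chain: main.
First divergence: position 7; shown 'checkpoint: 1' vs intended 'checkpoint: 3'.
Intended log window:
  5: located slot 2
  6: index_entries: inputs 12 and 4
  7: checkpoint: 3
Execution walk:
  sum_active([8, 2, 6, 5, 8, 3, 1, 7], 6) -> 2  [called from fold_scores, line 9]
  fold_scores([8, 2, 6, 5, 8, 3, 1, 7], 6) -> 12  [called from count_flags, line 22]
  index_entries(12, 4) -> 1  [called from count_flags, line 24]
  count_flags([8, 2, 6, 5, 8, 3, 1, 7], 6) -> 1  [called from main, line 30]
Origin of each log line:
  1: logged in main at line 29
  2: logged in count_flags at line 21
  3: logged in fold_scores at line 8
  4: logged in sum_active at line 2
  5: logged in fold_scores at line 10
  6: logged in index_entries at line 15
  7: logged in main at line 31
A correct fix: line 17: replace `rate // rate` with `rate // bound`.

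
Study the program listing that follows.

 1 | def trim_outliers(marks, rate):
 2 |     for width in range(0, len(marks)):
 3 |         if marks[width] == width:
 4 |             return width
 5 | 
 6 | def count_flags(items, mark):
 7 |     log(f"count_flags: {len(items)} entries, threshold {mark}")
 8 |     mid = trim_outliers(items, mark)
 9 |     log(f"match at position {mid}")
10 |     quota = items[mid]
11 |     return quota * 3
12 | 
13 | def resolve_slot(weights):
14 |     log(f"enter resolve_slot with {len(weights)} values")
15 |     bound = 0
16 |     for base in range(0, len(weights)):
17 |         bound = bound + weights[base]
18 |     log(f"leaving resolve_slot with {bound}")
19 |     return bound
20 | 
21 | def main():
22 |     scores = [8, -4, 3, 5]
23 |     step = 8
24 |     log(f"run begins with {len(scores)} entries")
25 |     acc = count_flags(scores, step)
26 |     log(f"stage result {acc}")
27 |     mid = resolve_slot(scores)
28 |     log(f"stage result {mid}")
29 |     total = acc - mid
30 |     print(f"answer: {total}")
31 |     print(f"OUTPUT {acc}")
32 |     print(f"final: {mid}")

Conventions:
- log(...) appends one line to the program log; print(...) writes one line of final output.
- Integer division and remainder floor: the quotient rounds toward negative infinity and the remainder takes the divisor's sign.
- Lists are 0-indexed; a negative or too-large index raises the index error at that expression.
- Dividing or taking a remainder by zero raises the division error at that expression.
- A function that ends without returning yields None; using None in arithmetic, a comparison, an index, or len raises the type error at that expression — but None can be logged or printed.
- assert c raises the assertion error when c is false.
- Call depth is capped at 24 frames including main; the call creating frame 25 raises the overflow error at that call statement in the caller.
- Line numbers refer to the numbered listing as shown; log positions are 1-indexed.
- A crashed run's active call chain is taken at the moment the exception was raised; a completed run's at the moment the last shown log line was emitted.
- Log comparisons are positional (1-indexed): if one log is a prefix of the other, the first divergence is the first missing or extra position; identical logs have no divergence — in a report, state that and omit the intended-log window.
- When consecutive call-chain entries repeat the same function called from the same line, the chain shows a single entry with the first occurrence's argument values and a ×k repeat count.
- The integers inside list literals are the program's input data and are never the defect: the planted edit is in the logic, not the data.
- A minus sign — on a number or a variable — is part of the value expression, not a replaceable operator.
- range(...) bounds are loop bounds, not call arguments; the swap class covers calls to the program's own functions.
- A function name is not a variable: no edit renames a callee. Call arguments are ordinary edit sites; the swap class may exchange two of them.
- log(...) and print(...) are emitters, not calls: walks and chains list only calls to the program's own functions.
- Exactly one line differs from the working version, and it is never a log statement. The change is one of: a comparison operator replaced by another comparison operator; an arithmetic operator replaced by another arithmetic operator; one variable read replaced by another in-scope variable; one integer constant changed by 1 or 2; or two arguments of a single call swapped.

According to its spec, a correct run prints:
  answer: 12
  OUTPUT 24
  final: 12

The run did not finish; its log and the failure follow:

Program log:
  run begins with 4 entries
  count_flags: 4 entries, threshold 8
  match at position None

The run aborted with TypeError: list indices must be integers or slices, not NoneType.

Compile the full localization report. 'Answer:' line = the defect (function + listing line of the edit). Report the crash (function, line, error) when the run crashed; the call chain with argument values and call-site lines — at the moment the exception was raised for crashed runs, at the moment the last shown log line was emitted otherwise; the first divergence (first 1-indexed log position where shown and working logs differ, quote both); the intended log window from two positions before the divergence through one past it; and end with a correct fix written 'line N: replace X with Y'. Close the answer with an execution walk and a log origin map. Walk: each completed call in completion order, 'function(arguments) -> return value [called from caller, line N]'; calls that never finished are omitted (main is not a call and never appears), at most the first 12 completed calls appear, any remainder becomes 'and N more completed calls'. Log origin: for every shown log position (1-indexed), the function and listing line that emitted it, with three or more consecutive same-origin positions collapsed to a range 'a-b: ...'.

Answer: the defect is in trim_outliers at line 3.
Core observation: The earliest visible damage is log position 3 — 'match at position None' rather than the intended 'match at position 0'.
Crash: count_flags, line 10, TypeError.
Call chain: main -> count_flags([8, -4, 3, 5], 8) (called at line 25).
First divergence: position 3; shown 'match at position None' vs intended 'match at position 0'.
Intended log window:
  1: run begins with 4 entries
  2: count_flags: 4 entries, threshold 8
  3: match at position 0
  4: stage result 24
Execution walk:
  trim_outliers([8, -4, 3, 5], 8) -> None  [called from count_flags, line 8]
Origin of each log line:
  1: emitted by main (line 24)
  2: emitted by count_flags (line 7)
  3: emitted by count_flags (line 9)
A correct fix: line 3: replace `marks[width] == width` with `marks[width] == rate`.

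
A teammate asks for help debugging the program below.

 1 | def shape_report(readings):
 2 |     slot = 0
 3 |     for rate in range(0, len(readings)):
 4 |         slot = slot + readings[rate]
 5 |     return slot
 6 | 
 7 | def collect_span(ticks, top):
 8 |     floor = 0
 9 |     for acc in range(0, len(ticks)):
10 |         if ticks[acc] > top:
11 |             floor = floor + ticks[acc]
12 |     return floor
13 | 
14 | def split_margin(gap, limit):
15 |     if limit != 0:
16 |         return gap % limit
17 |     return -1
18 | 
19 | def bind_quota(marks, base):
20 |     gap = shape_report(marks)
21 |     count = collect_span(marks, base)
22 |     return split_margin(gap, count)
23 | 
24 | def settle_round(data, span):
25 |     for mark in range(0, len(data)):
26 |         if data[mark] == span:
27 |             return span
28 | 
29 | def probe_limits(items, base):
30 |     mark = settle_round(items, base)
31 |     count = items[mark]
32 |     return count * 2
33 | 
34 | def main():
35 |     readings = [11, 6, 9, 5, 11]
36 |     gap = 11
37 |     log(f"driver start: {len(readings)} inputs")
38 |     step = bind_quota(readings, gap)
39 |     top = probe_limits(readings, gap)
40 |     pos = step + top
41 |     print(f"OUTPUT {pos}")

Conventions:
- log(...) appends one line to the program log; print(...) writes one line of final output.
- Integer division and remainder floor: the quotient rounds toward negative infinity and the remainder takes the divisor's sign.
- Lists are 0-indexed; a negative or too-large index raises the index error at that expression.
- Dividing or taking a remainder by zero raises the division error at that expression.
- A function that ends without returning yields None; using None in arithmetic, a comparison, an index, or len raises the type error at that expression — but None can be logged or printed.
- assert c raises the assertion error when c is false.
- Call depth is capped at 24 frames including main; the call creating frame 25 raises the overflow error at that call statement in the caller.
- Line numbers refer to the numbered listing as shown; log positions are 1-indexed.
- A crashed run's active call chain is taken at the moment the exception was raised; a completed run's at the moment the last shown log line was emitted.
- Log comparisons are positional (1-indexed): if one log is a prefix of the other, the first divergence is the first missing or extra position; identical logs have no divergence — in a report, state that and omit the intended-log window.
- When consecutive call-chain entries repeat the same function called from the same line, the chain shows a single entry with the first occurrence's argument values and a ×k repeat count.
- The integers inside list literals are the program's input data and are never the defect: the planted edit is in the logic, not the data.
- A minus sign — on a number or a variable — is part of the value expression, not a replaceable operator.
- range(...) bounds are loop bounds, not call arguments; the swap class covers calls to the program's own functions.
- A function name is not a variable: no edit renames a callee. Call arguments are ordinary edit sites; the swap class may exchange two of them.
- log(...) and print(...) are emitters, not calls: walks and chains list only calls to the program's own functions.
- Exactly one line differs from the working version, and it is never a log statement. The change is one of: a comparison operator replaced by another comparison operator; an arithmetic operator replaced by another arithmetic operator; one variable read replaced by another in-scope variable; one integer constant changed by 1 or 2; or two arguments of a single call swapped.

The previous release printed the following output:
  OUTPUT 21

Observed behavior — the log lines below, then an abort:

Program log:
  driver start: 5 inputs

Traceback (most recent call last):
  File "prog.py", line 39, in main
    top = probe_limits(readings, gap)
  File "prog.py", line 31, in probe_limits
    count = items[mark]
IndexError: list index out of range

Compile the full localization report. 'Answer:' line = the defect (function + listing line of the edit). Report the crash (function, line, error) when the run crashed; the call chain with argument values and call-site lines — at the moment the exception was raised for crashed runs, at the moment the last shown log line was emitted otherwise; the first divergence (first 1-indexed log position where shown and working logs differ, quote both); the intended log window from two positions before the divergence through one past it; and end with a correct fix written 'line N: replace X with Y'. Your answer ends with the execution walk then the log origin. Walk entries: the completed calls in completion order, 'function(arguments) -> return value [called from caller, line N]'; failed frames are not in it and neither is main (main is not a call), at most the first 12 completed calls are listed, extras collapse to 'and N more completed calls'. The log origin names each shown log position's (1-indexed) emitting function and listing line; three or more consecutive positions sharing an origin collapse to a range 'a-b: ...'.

Answer: the defect is in settle_round at line 27.
Key fact: The log gives no warning — it matches the intended run right up to the abort.
Crash: probe_limits, line 31, IndexError.
Call chain: main -> probe_limits([11, 6, 9, 5, 11], 11) (called at line 39).
First divergence: none; the two logs match at every position.
Execution walk:
  shape_report([11, 6, 9, 5, 11]) -> 42  [called from bind_quota, line 20]
  collect_span([11, 6, 9, 5, 11], 11) -> 0  [called from bind_quota, line 21]
  split_margin(42, 0) -> -1  [called from bind_quota, line 22]
  bind_quota([11, 6, 9, 5, 11], 11) -> -1  [called from main, line 38]
  settle_round([11, 6, 9, 5, 11], 11) -> 11  [called from probe_limits, line 30]
Log origins:
  1: logged in main at line 37
A correct fix: line 27: replace `span` with `mark`.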